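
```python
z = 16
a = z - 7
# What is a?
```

Trace:
`z = 16` → z = 16
`a = z - 7` → a = 9
So a = 9

Answer: 9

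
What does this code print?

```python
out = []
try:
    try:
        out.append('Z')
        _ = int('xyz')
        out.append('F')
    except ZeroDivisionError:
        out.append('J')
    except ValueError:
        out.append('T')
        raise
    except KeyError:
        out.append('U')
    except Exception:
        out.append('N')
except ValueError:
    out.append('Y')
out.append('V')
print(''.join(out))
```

Execution trace: 'Z' (inner try body) → 'T' (inner except ValueError) → 'Y' (outer except ValueError) → 'V' (after the try/except). Output: ZTYV

Answer: ZTYV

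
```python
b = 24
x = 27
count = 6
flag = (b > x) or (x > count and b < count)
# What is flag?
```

Trace:
`b = 24` → b = 24
`x = 27` → x = 27
`count = 6` → count = 6
`flag = (b > x) or (x > count and b < count)` → flag = False
So flag = False

Answer: False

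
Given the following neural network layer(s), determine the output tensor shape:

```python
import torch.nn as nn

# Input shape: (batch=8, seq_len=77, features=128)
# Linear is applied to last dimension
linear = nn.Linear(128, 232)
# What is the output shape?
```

Input: (8, 77, 128) -> Output: (8, 77, 232)

Answer: (8, 77, 232)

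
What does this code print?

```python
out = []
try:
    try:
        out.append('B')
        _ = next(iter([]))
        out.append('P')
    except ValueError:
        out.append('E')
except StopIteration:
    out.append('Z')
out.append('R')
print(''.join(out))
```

Execution trace: 'B' (inner try body) → 'Z' (outer except StopIteration) → 'R' (after the try/except). Output: BZR

Answer: BZR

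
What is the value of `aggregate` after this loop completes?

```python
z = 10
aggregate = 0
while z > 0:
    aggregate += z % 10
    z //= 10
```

Sum digits of 10
`aggregate` takes the values: 0 → 1

Answer: 1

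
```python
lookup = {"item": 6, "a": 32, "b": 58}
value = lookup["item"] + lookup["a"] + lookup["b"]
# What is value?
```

Trace:
`lookup = {"item": 6, "a": 32, "b": 58}` → lookup = {'item': 6, 'a': 32, 'b': 58}
`value = lookup["item"] + lookup["a"] + lookup["b"]` → value = 96
So value = 96

Answer: 96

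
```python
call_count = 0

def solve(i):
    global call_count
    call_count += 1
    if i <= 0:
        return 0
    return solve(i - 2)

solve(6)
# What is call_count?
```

Linear recursion stepping by 2: 4 calls from i=6 down to ≤0.

Answer: 4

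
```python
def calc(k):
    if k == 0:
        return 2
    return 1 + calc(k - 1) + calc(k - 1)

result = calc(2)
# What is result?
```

calc(k) = 1 + 2·calc(k-1), calc(0)=2. Closed form: (2+1)·2^2 - 1 = 11.

Answer: 11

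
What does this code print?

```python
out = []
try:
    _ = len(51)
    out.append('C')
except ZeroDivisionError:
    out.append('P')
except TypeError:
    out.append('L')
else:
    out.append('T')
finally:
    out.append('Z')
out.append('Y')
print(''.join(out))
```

Execution trace: 'L' (except TypeError) → 'Z' (finally) → 'Y' (after the try/except). Output: LZY

Answer: LZY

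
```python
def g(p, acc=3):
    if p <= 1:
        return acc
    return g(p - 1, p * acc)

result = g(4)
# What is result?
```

Accumulator trace (n, acc): (4, 3) -> (3, 12) -> (2, 36) -> (1, 72) -> return 72

Answer: 72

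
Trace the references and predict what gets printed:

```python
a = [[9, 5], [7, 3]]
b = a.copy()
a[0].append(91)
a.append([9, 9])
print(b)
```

Key concept: shallow copy with nested lists.
Step by step:
`a = [[9, 5], [7, 3]]` → a = [[9, 5], [7, 3]]
`b = a.copy()` → b = [[9, 5], [7, 3]]
`a[0].append(91)` → a = [[9, 5, 91], [7, 3]]; b = [[9, 5, 91], [7, 3]]
`a.append([9, 9])` → a = [[9, 5, 91], [7, 3], [9, 9]]
`print(b)` → prints [[9, 5, 91], [7, 3]]

Answer: [[9, 5, 91], [7, 3]]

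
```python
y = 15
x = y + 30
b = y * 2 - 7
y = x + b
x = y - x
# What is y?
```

Trace:
`y = 15` → y = 15
`x = y + 30` → x = 45
`b = y * 2 - 7` → b = 23
`y = x + b` → y = 68
`x = y - x` → x = 23
So y = 68

Answer: 68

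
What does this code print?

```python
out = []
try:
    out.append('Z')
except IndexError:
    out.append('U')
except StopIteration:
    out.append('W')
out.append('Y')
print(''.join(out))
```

Execution trace: 'Z' (try body, no exception) → 'Y' (after the try/except). Output: ZY

Answer: ZY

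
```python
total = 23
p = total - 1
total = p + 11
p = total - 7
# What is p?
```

Trace:
`total = 23` → total = 23
`p = total - 1` → p = 22
`total = p + 11` → total = 33
`p = total - 7` → p = 26
So p = 26

Answer: 26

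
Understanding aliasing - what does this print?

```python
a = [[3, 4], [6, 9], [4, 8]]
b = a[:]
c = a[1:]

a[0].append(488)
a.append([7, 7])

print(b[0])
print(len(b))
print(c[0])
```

Key concept: slice with nested mutation.
Step by step:
`a = [[3, 4], [6, 9], [4, 8]]` → a = [[3, 4], [6, 9], [4, 8]]
`b = a[:]` → b = [[3, 4], [6, 9], [4, 8]]
`c = a[1:]` → c = [[6, 9], [4, 8]]
`a[0].append(488)` → a = [[3, 4, 488], [6, 9], [4, 8]]; b = [[3, 4, 488], [6, 9], [4, 8]]
`a.append([7, 7])` → a = [[3, 4, 488], [6, 9], [4, 8], [7, 7]]
`print(b[0])` → prints [3, 4, 488]
`print(len(b))` → prints 3
`print(c[0])` → prints [6, 9]

Answer:
[3, 4, 488]
3
[6, 9]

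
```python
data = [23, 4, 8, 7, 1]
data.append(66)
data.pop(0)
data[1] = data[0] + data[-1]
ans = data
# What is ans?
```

Trace:
`data = [23, 4, 8, 7, 1]` → data = [23, 4, 8, 7, 1]
`data.append(66)` → data = [23, 4, 8, 7, 1, 66]
`data.pop(0)` → data = [4, 8, 7, 1, 66]
`data[1] = data[0] + data[-1]` → data = [4, 70, 7, 1, 66]
`ans = data` → ans = [4, 70, 7, 1, 66]
So ans = [4, 70, 7, 1, 66]

Answer: [4, 70, 7, 1, 66]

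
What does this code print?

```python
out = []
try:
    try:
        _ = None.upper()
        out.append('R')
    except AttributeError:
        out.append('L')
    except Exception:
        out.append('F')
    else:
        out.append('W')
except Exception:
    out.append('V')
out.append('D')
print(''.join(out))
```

Execution trace: 'L' (inner except AttributeError) → 'D' (after the try/except). Output: LD

Answer: LD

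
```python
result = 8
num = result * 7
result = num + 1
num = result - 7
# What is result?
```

Trace:
`result = 8` → result = 8
`num = result * 7` → num = 56
`result = num + 1` → result = 57
`num = result - 7` → num = 50
So result = 57

Answer: 57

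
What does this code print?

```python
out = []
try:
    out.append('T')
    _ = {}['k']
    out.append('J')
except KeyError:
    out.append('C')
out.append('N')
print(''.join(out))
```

Execution trace: 'T' (try body) → 'C' (except KeyError) → 'N' (after the try/except). Output: TCN

Answer: TCN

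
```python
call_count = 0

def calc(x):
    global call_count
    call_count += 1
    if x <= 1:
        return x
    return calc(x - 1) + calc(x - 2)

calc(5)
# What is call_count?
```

Calls(x) = 1 + Calls(x-1) + Calls(x-2); Calls(0)=Calls(1)=1. For x=5 this gives 15.

Answer: 15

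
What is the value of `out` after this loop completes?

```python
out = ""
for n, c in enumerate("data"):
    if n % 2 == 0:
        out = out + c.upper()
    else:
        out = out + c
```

Uppercase even positions in 'data'
`out` takes the values: "" → "D" → "Da" → "DaT" → "DaTa"

Answer: "DaTa"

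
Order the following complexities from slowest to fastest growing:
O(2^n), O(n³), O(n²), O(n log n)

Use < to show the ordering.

Ordered by growth rate: O(n log n) < O(n²) < O(n³) < O(2^n)

Answer: O(n log n) < O(n²) < O(n³) < O(2^n)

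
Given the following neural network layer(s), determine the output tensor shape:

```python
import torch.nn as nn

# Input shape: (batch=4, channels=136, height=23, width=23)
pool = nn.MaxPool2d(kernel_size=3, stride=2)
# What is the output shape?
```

Input: (4, 136, 23, 23) -> Output: (4, 136, 11, 11)

Answer: (4, 136, 11, 11)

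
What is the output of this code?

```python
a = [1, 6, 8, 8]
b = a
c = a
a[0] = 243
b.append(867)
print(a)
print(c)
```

Key concept: multiple aliases.
Step by step:
`a = [1, 6, 8, 8]` → a = [1, 6, 8, 8]
`b = a` → b = [1, 6, 8, 8] (same object as a)
`c = a` → c = [1, 6, 8, 8] (same object as a, b)
`a[0] = 243` → a = [243, 6, 8, 8] (same object as b, c); b = [243, 6, 8, 8] (same object as a, c); c = [243, 6, 8, 8] (same object as a, b)
`b.append(867)` → a = [243, 6, 8, 8, 867] (same object as b, c); b = [243, 6, 8, 8, 867] (same object as a, c); c = [243, 6, 8, 8, 867] (same object as a, b)
`print(a)` → prints [243, 6, 8, 8, 867]
`print(c)` → prints [243, 6, 8, 8, 867]

Answer:
[243, 6, 8, 8, 867]
[243, 6, 8, 8, 867]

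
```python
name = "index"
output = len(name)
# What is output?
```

Trace:
`name = "index"` → name = 'index'
`output = len(name)` → output = 5
So output = 5

Answer: 5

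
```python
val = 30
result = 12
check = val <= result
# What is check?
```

Trace:
`val = 30` → val = 30
`result = 12` → result = 12
`check = val <= result` → check = False
So check = False

Answer: False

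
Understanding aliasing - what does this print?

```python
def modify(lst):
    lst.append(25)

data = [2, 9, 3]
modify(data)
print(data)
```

Key concept: function modifies passed list.
Step by step:
`data = [2, 9, 3]` → data = [2, 9, 3]
`modify(data)` → data = [2, 9, 3, 25]
`print(data)` → prints [2, 9, 3, 25]

Answer: [2, 9, 3, 25]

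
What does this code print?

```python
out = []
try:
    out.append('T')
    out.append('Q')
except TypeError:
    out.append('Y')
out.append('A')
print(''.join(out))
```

Execution trace: 'T' (try body) → 'Q' (try body, no exception) → 'A' (after the try/except). Output: TQA

Answer: TQA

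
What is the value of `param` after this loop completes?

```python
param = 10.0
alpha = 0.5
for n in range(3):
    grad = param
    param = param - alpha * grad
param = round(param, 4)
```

Gradient descent: w = 10.0 * (1 - 0.5)^3
`param` takes the values: 10.0 → 5.0 → 2.5 → 1.25

Answer: 1.25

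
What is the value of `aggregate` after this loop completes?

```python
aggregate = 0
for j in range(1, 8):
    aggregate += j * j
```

Sum of squares 1² to 7² = 140
`aggregate` takes the values: 0 → 1 → 5 → 14 → 30 → 55 → 91 → 140

Answer: 140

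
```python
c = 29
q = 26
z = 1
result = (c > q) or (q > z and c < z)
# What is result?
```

Trace:
`c = 29` → c = 29
`q = 26` → q = 26
`z = 1` → z = 1
`result = (c > q) or (q > z and c < z)` → result = True
So result = True

Answer: True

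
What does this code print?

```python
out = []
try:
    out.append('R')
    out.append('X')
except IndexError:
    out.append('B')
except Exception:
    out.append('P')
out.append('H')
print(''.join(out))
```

Execution trace: 'R' (try body) → 'X' (try body, no exception) → 'H' (after the try/except). Output: RXH

Answer: RXH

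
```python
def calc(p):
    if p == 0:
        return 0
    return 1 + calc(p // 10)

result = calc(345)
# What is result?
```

Count of digits of 345: 3

Answer: 3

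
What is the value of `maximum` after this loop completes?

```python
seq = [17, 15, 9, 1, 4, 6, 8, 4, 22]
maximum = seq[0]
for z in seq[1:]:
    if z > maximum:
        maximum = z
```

Maximum of [17, 15, 9, 1, 4, 6, 8, 4, 22]
`maximum` takes the values: 17 → 22

Answer: 22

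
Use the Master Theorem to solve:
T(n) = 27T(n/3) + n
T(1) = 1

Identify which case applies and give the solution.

a=27, b=3, f(n)=n. log_3(27) = 3. Since c=1 < 3, Case 1 applies: T(n) = Θ(n^log_b(a)) = O(n^3).

Answer: O(n^3) - Case 1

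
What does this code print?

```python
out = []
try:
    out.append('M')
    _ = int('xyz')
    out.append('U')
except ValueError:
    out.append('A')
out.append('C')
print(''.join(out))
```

Execution trace: 'M' (try body) → 'A' (except ValueError) → 'C' (after the try/except). Output: MAC

Answer: MAC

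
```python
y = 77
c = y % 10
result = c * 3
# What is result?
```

Trace:
`y = 77` → y = 77
`c = y % 10` → c = 7
`result = c * 3` → result = 21
So result = 21

Answer: 21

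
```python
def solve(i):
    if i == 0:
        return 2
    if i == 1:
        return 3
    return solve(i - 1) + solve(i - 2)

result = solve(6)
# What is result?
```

Build up from base cases: solve(0)=2, solve(1)=3, solve(2)=5, solve(3)=8, solve(4)=13, solve(5)=21, solve(6)=34

Answer: 34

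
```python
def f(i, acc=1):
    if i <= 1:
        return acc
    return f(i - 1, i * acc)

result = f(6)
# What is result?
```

Accumulator trace (n, acc): (6, 1) -> (5, 6) -> (4, 30) -> (3, 120) -> (2, 360) -> (1, 720) -> return 720

Answer: 720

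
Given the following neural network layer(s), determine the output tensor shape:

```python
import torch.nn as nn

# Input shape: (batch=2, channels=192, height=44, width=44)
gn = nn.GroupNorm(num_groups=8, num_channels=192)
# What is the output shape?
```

Input: (2, 192, 44, 44) -> Output: (2, 192, 44, 44)

Answer: (2, 192, 44, 44)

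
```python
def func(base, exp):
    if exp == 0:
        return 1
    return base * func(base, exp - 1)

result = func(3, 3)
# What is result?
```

func(3, 3) = 3 * 3 * 3 = 27

Answer: 27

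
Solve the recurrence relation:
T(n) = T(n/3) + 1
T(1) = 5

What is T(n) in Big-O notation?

Each step divides n by 3 and adds 1. After log_3(n) steps we reach T(1)=5. So T(n) = 1·log_3(n) + 5 = O(log n).

Answer: O(log n)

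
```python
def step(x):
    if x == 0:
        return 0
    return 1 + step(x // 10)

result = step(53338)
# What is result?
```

Count of digits of 53338: 5

Answer: 5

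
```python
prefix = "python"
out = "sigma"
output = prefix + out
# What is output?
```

Trace:
`prefix = "python"` → prefix = 'python'
`out = "sigma"` → out = 'sigma'
`output = prefix + out` → output = 'pythonsigma'
So output = 'pythonsigma'

Answer: 'pythonsigma'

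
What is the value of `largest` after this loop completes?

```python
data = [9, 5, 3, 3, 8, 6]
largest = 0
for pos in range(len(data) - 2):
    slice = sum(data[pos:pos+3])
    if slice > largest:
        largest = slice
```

Max sum of 3-element window in [9, 5, 3, 3, 8, 6]
`largest` takes the values: 0 → 17

Answer: 17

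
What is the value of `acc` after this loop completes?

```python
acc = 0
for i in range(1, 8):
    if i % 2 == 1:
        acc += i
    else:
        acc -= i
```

Add odd, subtract even
`acc` takes the values: 0 → 1 → -1 → 2 → -2 → 3 → -3 → 4

Answer: 4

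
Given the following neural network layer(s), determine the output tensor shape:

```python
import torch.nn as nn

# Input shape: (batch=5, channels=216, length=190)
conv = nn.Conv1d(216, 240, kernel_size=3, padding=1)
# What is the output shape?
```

Input: (5, 216, 190) -> Output: (5, 240, 190)

Answer: (5, 240, 190)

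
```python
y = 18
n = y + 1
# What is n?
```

Trace:
`y = 18` → y = 18
`n = y + 1` → n = 19
So n = 19

Answer: 19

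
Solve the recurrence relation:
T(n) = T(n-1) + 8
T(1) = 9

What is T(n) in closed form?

Unrolling: T(n) = T(1) + 8·(n-1) = 9 + 8(n-1) = 8n + 1.

Answer: T(n) = 8n + 1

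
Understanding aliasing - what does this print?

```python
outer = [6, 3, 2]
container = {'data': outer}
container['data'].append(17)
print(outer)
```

Key concept: dict holds reference to list.
Step by step:
`outer = [6, 3, 2]` → outer = [6, 3, 2]
`container = {'data': outer}` → container = {'data': [6, 3, 2]}
`container['data'].append(17)` → outer = [6, 3, 2, 17]; container = {'data': [6, 3, 2, 17]}
`print(outer)` → prints [6, 3, 2, 17]

Answer: [6, 3, 2, 17]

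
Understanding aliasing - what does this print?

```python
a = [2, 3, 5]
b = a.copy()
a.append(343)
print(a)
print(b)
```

Key concept: list.copy() creates independent copy.
Step by step:
`a = [2, 3, 5]` → a = [2, 3, 5]
`b = a.copy()` → b = [2, 3, 5]
`a.append(343)` → a = [2, 3, 5, 343]
`print(a)` → prints [2, 3, 5, 343]
`print(b)` → prints [2, 3, 5]

Answer:
[2, 3, 5, 343]
[2, 3, 5]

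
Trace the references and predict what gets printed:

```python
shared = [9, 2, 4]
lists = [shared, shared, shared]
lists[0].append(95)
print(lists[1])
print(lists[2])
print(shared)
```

Key concept: list of same reference.
Step by step:
`shared = [9, 2, 4]` → shared = [9, 2, 4]
`lists = [shared, shared, shared]` → lists = [[9, 2, 4], [9, 2, 4], [9, 2, 4]]
`lists[0].append(95)` → shared = [9, 2, 4, 95]; lists = [[9, 2, 4, 95], [9, 2, 4, 95], [9, 2, 4, 95]]
`print(lists[1])` → prints [9, 2, 4, 95]
`print(lists[2])` → prints [9, 2, 4, 95]
`print(shared)` → prints [9, 2, 4, 95]

Answer:
[9, 2, 4, 95]
[9, 2, 4, 95]
[9, 2, 4, 95]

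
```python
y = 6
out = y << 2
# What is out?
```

Trace:
`y = 6` → y = 6
`out = y << 2` → out = 24
So out = 24

Answer: 24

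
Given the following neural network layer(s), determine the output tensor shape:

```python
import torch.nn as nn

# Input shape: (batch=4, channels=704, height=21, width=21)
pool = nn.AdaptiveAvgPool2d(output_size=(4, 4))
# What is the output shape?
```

Input: (4, 704, 21, 21) -> Output: (4, 704, 4, 4)

Answer: (4, 704, 4, 4)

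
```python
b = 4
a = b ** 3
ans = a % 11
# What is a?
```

Trace:
`b = 4` → b = 4
`a = b ** 3` → a = 64
`ans = a % 11` → ans = 9
So a = 64

Answer: 64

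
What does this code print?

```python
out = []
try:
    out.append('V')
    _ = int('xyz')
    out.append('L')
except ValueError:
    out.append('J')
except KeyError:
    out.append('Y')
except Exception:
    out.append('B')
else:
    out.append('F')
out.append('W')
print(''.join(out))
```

Execution trace: 'V' (try body) → 'J' (except ValueError) → 'W' (after the try/except). Output: VJW

Answer: VJW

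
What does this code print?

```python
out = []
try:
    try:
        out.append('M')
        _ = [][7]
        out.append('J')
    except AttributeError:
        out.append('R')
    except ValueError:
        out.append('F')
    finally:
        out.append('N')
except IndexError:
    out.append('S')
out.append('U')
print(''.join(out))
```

Execution trace: 'M' (try body) → 'N' (finally) → 'S' (outer except IndexError) → 'U' (after the try/except). Output: MNSU

Answer: MNSU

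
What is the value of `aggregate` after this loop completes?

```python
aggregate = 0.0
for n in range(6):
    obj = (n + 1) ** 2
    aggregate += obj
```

Sum of squared losses 1² + 2² + ... + 6²
`aggregate` takes the values: 0.0 → 1.0 → 5.0 → 14.0 → 30.0 → 55.0 → 91.0

Answer: 91.0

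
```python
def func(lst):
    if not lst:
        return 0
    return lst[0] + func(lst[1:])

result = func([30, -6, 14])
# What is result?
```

30 + (-6) + 14 + 0 = 38

Answer: 38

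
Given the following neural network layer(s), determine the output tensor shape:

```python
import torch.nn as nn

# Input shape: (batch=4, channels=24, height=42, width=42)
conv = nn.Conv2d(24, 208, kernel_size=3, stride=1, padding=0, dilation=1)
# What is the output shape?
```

Input: (4, 24, 42, 42) -> Output: (4, 208, 40, 40)

Answer: (4, 208, 40, 40)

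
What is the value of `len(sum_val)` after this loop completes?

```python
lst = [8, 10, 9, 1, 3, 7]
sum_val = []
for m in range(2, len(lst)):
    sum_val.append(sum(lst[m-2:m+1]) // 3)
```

Number of 3-element averages
`sum_val` takes the values: [] → [9] → [9, 6] → [9, 6, 4] → [9, 6, 4, 3]
So `len(sum_val)` = 4

Answer: 4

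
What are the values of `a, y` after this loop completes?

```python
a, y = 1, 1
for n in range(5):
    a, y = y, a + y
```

Fibonacci: after 5 iterations
`a, y` takes the values: (1, 1) → (1, 2) → (2, 3) → (3, 5) → (5, 8) → (8, 13)

Answer: 8, 13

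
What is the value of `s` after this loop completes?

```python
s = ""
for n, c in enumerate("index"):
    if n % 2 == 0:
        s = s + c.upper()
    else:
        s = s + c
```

Uppercase even positions in 'index'
`s` takes the values: "" → "I" → "In" → "InD" → "InDe" → "InDeX"

Answer: "InDeX"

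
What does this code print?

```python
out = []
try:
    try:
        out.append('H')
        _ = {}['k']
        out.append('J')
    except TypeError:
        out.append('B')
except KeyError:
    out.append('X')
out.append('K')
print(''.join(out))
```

Execution trace: 'H' (inner try body) → 'X' (outer except KeyError) → 'K' (after the try/except). Output: HXK

Answer: HXK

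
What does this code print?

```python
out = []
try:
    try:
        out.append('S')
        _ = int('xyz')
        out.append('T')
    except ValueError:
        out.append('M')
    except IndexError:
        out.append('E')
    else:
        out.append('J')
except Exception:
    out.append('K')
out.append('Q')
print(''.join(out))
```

Execution trace: 'S' (inner try body) → 'M' (inner except ValueError) → 'Q' (after the try/except). Output: SMQ

Answer: SMQ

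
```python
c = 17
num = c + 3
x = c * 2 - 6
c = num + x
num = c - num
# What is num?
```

Trace:
`c = 17` → c = 17
`num = c + 3` → num = 20
`x = c * 2 - 6` → x = 28
`c = num + x` → c = 48
`num = c - num` → num = 28
So num = 28

Answer: 28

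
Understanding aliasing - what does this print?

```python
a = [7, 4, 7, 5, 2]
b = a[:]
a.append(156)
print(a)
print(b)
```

Key concept: slice [:] creates copy.
Step by step:
`a = [7, 4, 7, 5, 2]` → a = [7, 4, 7, 5, 2]
`b = a[:]` → b = [7, 4, 7, 5, 2]
`a.append(156)` → a = [7, 4, 7, 5, 2, 156]
`print(a)` → prints [7, 4, 7, 5, 2, 156]
`print(b)` → prints [7, 4, 7, 5, 2]

Answer:
[7, 4, 7, 5, 2, 156]
[7, 4, 7, 5, 2]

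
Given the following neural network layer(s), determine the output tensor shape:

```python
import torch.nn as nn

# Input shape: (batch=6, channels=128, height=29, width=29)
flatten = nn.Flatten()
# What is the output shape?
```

Input: (6, 128, 29, 29) -> Output: (6, 107648)

Answer: (6, 107648)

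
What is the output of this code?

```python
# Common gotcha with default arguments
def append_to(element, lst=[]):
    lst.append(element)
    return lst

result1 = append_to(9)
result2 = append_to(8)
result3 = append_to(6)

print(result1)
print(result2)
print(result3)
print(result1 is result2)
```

Key concept: mutable default argument gotcha.
Step by step:
`result1 = append_to(9)` → result1 = [9]
`result2 = append_to(8)` → result1 = [9, 8] (same object as result2); result2 = [9, 8] (same object as result1)
`result3 = append_to(6)` → result1 = [9, 8, 6] (same object as result2, result3); result2 = [9, 8, 6] (same object as result1, result3); result3 = [9, 8, 6] (same object as result1, result2)
`print(result1)` → prints [9, 8, 6]
`print(result2)` → prints [9, 8, 6]
`print(result3)` → prints [9, 8, 6]
`print(result1 is result2)` → prints True

Answer:
[9, 8, 6]
[9, 8, 6]
[9, 8, 6]
True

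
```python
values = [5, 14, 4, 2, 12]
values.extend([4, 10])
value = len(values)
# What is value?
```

Trace:
`values = [5, 14, 4, 2, 12]` → values = [5, 14, 4, 2, 12]
`values.extend([4, 10])` → values = [5, 14, 4, 2, 12, 4, 10]
`value = len(values)` → value = 7
So value = 7

Answer: 7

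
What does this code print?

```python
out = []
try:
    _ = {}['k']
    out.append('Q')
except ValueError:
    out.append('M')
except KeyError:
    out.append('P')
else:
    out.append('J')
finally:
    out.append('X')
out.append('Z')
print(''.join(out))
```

Execution trace: 'P' (except KeyError) → 'X' (finally) → 'Z' (after the try/except). Output: PXZ

Answer: PXZ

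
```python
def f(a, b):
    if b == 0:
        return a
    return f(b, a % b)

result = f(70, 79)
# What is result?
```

f(70, 79) -> f(79, 70) -> f(70, 9) -> f(9, 7) -> f(7, 2) -> f(2, 1) -> f(1, 0) -> 1

Answer: 1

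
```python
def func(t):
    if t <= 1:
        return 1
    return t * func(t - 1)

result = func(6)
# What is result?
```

func(6) = 6 * 5 * 4 * 3 * 2 * 1 = 720

Answer: 720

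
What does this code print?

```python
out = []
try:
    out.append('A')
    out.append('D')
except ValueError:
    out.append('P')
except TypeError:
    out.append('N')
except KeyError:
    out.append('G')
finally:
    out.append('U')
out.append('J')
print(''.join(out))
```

Execution trace: 'A' (try body) → 'D' (try body, no exception) → 'U' (finally) → 'J' (after the try/except). Output: ADUJ

Answer: ADUJ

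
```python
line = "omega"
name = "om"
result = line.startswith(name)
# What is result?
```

Trace:
`line = "omega"` → line = 'omega'
`name = "om"` → name = 'om'
`result = line.startswith(name)` → result = True
So result = True

Answer: True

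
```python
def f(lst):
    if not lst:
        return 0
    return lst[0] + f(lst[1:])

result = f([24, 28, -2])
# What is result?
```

24 + 28 + (-2) + 0 = 50

Answer: 50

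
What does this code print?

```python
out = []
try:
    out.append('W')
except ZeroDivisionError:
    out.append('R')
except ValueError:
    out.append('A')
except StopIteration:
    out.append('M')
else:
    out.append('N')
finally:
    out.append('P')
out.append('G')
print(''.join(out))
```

Execution trace: 'W' (try body, no exception) → 'N' (else) → 'P' (finally) → 'G' (after the try/except). Output: WNPG

Answer: WNPG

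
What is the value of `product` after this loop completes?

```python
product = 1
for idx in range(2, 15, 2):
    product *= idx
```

Product of even numbers 2 to 14
`product` takes the values: 1 → 2 → 8 → 48 → 384 → 3840 → 46080 → 645120

Answer: 645120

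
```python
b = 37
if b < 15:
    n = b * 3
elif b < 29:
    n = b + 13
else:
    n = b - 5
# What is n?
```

Trace:
`b = 37` → b = 37
`if b < 15: ...` → b < 15 is False, b < 29 is False, take else branch → n = 32
So n = 32

Answer: 32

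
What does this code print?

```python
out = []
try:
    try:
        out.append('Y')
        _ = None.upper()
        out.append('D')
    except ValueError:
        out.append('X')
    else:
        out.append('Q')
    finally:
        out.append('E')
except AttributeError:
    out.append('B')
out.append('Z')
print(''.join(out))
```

Execution trace: 'Y' (inner try body) → 'E' (inner finally) → 'B' (outer except AttributeError) → 'Z' (after the try/except). Output: YEBZ

Answer: YEBZ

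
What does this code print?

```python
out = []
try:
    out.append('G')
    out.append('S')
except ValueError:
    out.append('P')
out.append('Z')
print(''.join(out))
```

Execution trace: 'G' (try body) → 'S' (try body, no exception) → 'Z' (after the try/except). Output: GSZ

Answer: GSZ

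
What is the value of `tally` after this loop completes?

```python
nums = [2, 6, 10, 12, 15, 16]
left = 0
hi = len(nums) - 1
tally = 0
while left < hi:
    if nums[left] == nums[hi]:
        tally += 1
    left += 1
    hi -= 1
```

Count matching pairs from ends
`tally` takes the values: 0

Answer: 0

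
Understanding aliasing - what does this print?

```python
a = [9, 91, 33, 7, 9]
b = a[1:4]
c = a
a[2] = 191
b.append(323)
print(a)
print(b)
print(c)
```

Key concept: slice vs alias.
Step by step:
`a = [9, 91, 33, 7, 9]` → a = [9, 91, 33, 7, 9]
`b = a[1:4]` → b = [91, 33, 7]
`c = a` → c = [9, 91, 33, 7, 9] (same object as a)
`a[2] = 191` → a = [9, 91, 191, 7, 9] (same object as c); c = [9, 91, 191, 7, 9] (same object as a)
`b.append(323)` → b = [91, 33, 7, 323]
`print(a)` → prints [9, 91, 191, 7, 9]
`print(b)` → prints [91, 33, 7, 323]
`print(c)` → prints [9, 91, 191, 7, 9]

Answer:
[9, 91, 191, 7, 9]
[91, 33, 7, 323]
[9, 91, 191, 7, 9]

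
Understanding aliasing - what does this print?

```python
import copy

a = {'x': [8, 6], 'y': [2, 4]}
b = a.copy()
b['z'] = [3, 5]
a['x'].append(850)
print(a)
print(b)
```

Key concept: shallow copy of dict with mutable values.
Step by step:
`a = {'x': [8, 6], 'y': [2, 4]}` → a = {'x': [8, 6], 'y': [2, 4]}
`b = a.copy()` → b = {'x': [8, 6], 'y': [2, 4]}
`b['z'] = [3, 5]` → b = {'x': [8, 6], 'y': [2, 4], 'z': [3, 5]}
`a['x'].append(850)` → a = {'x': [8, 6, 850], 'y': [2, 4]}; b = {'x': [8, 6, 850], 'y': [2, 4], 'z': [3, 5]}
`print(a)` → prints {'x': [8, 6, 850], 'y': [2, 4]}
`print(b)` → prints {'x': [8, 6, 850], 'y': [2, 4], 'z': [3, 5]}

Answer:
{'x': [8, 6, 850], 'y': [2, 4]}
{'x': [8, 6, 850], 'y': [2, 4], 'z': [3, 5]}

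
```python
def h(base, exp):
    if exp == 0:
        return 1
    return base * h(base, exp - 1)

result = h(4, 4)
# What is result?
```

h(4, 4) = 4 * 4 * 4 * 4 = 256

Answer: 256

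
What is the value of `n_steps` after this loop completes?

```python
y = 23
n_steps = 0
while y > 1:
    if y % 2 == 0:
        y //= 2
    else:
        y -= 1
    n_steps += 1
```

Steps to reduce 23 to 1
`n_steps` takes the values: 0 → 1 → 2 → 3 → 4 → 5 → 6 → 7

Answer: 7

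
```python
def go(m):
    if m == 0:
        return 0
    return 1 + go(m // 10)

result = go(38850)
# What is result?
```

Count of digits of 38850: 5

Answer: 5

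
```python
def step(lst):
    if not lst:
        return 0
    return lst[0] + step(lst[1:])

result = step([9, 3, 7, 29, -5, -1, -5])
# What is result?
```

9 + 3 + 7 + 29 + (-5) + (-1) + (-5) + 0 = 37

Answer: 37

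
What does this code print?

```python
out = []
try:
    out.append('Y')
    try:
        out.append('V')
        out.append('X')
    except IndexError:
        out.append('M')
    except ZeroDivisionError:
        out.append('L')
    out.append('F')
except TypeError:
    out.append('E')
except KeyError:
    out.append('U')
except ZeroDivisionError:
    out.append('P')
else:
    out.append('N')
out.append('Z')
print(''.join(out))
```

Execution trace: 'Y' (try body) → 'V' (inner try body) → 'X' (inner try body, no exception) → 'F' (try body, no exception) → 'N' (else) → 'Z' (after the try/except). Output: YVXFNZ

Answer: YVXFNZ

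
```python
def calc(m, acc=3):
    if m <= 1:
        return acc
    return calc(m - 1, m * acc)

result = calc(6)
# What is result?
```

Accumulator trace (n, acc): (6, 3) -> (5, 18) -> (4, 90) -> (3, 360) -> (2, 1080) -> (1, 2160) -> return 2160

Answer: 2160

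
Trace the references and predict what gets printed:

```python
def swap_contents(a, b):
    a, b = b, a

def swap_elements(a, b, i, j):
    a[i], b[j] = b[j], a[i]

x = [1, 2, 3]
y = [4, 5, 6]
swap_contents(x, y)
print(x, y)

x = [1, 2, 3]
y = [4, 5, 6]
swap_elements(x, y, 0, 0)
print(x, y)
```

Key concept: parameter rebinding vs mutation.
Step by step:
`x = [1, 2, 3]` → x = [1, 2, 3]
`y = [4, 5, 6]` → y = [4, 5, 6]
`swap_contents(x, y)` → no visible change to tracked variables
`print(x, y)` → prints [1, 2, 3] [4, 5, 6]
`x = [1, 2, 3]` → x = [1, 2, 3]
`y = [4, 5, 6]` → y = [4, 5, 6]
`swap_elements(x, y, 0, 0)` → x = [4, 2, 3]; y = [1, 5, 6]
`print(x, y)` → prints [4, 2, 3] [1, 5, 6]

Answer:
[1, 2, 3] [4, 5, 6]
[4, 2, 3] [1, 5, 6]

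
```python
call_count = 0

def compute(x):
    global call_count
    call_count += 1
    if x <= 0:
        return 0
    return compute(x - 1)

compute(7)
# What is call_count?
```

Linear recursion stepping by 1: 8 calls from x=7 down to ≤0.

Answer: 8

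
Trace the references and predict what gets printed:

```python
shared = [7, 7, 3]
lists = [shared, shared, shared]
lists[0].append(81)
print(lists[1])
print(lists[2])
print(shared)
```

Key concept: list of same reference.
Step by step:
`shared = [7, 7, 3]` → shared = [7, 7, 3]
`lists = [shared, shared, shared]` → lists = [[7, 7, 3], [7, 7, 3], [7, 7, 3]]
`lists[0].append(81)` → shared = [7, 7, 3, 81]; lists = [[7, 7, 3, 81], [7, 7, 3, 81], [7, 7, 3, 81]]
`print(lists[1])` → prints [7, 7, 3, 81]
`print(lists[2])` → prints [7, 7, 3, 81]
`print(shared)` → prints [7, 7, 3, 81]

Answer:
[7, 7, 3, 81]
[7, 7, 3, 81]
[7, 7, 3, 81]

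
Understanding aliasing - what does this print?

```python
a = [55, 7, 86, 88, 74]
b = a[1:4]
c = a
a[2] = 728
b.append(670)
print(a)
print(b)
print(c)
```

Key concept: slice vs alias.
Step by step:
`a = [55, 7, 86, 88, 74]` → a = [55, 7, 86, 88, 74]
`b = a[1:4]` → b = [7, 86, 88]
`c = a` → c = [55, 7, 86, 88, 74] (same object as a)
`a[2] = 728` → a = [55, 7, 728, 88, 74] (same object as c); c = [55, 7, 728, 88, 74] (same object as a)
`b.append(670)` → b = [7, 86, 88, 670]
`print(a)` → prints [55, 7, 728, 88, 74]
`print(b)` → prints [7, 86, 88, 670]
`print(c)` → prints [55, 7, 728, 88, 74]

Answer:
[55, 7, 728, 88, 74]
[7, 86, 88, 670]
[55, 7, 728, 88, 74]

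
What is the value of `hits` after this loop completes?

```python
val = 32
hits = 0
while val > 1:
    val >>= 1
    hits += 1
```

Count right shifts until 1
`hits` takes the values: 0 → 1 → 2 → 3 → 4 → 5

Answer: 5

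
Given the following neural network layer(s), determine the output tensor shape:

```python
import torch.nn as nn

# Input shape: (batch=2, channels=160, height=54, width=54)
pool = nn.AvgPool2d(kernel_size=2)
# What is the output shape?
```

Input: (2, 160, 54, 54) -> Output: (2, 160, 27, 27)

Answer: (2, 160, 27, 27)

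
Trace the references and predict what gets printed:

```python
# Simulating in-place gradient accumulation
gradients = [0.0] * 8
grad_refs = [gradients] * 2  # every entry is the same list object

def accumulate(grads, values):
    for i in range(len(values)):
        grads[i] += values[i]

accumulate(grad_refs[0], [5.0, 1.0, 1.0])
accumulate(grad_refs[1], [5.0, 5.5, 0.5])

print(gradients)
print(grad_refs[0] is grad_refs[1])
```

Key concept: gradient accumulation aliasing.
Step by step:
`gradients = [0.0] * 8` → gradients = [0.0, 0.0, 0.0, 0.0, 0.0, 0.0, 0.0, 0.0]
`grad_refs = [gradients] * 2` → grad_refs = [[0.0, 0.0, 0.0, 0.0, 0.0, 0.0, 0.0, 0.0], [0.0, 0.0, 0.0, 0.0, 0.0, 0.0, 0.0, 0.0]]
`accumulate(grad_refs[0], [5.0, 1.0, 1.0])` → gradients = [5.0, 1.0, 1.0, 0.0, 0.0, 0.0, 0.0, 0.0]; grad_refs = [[5.0, 1.0, 1.0, 0.0, 0.0, 0.0, 0.0, 0.0], [5.0, 1.0, 1.0, 0.0, 0.0, 0.0, 0.0, 0.0]]
`accumulate(grad_refs[1], [5.0, 5.5, 0.5])` → gradients = [10.0, 6.5, 1.5, 0.0, 0.0, 0.0, 0.0, 0.0]; grad_refs = [[10.0, 6.5, 1.5, 0.0, 0.0, 0.0, 0.0, 0.0], [10.0, 6.5, 1.5, 0.0, 0.0, 0.0, 0.0, 0.0]]
`print(gradients)` → prints [10.0, 6.5, 1.5, 0.0, 0.0, 0.0, 0.0, 0.0]
`print(grad_refs[0] is grad_refs[1])` → prints True

Answer:
[10.0, 6.5, 1.5, 0.0, 0.0, 0.0, 0.0, 0.0]
True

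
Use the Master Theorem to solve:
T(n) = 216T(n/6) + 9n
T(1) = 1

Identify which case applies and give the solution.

a=216, b=6, f(n)=9n. log_6(216) = 3. Since c=1 < 3, Case 1 applies: T(n) = Θ(n^log_b(a)) = O(n^3).

Answer: O(n^3) - Case 1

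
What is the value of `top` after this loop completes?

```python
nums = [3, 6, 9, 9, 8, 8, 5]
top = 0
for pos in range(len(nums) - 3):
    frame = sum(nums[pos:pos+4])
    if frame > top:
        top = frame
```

Max sum of 4-element window in [3, 6, 9, 9, 8, 8, 5]
`top` takes the values: 0 → 27 → 32 → 34

Answer: 34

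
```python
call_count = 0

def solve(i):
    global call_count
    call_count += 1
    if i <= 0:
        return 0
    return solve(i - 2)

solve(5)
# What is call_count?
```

Linear recursion stepping by 2: 4 calls from i=5 down to ≤0.

Answer: 4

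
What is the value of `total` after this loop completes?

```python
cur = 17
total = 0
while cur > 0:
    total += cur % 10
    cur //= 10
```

Sum digits of 17
`total` takes the values: 0 → 7 → 8

Answer: 8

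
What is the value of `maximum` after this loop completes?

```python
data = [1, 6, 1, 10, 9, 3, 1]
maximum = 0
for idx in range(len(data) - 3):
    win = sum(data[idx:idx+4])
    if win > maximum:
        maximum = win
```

Max sum of 4-element window in [1, 6, 1, 10, 9, 3, 1]
`maximum` takes the values: 0 → 18 → 26

Answer: 26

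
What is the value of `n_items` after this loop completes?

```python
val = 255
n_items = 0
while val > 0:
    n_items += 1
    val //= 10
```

Count digits by repeated division by 10
`n_items` takes the values: 0 → 1 → 2 → 3

Answer: 3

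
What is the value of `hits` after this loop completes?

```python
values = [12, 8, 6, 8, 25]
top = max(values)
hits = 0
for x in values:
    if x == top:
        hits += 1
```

Count of max value 25 in [12, 8, 6, 8, 25]
`hits` takes the values: 0 → 1

Answer: 1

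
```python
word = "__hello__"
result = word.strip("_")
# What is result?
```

Trace:
`word = "__hello__"` → word = '__hello__'
`result = word.strip("_")` → result = 'hello'
So result = 'hello'

Answer: 'hello'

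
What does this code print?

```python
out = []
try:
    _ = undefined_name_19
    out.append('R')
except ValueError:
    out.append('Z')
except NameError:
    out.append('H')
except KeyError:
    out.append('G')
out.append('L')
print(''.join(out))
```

Execution trace: 'H' (except NameError) → 'L' (after the try/except). Output: HL

Answer: HL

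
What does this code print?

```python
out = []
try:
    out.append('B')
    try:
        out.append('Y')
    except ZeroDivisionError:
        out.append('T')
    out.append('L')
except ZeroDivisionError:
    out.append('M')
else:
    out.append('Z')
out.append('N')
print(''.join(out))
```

Execution trace: 'B' (try body) → 'Y' (inner try body, no exception) → 'L' (try body, no exception) → 'Z' (else) → 'N' (after the try/except). Output: BYLZN

Answer: BYLZN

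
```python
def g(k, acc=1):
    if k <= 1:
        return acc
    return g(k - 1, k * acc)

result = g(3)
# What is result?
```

Accumulator trace (n, acc): (3, 1) -> (2, 3) -> (1, 6) -> return 6

Answer: 6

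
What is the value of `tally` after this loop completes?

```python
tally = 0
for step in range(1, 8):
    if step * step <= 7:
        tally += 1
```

Count numbers where step² ≤ 7
`tally` takes the values: 0 → 1 → 2

Answer: 2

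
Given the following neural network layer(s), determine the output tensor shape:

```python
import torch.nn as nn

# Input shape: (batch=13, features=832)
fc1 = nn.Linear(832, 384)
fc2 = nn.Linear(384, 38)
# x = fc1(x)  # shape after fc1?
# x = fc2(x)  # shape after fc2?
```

Input: (13, 832) -> after fc1: (13, 384) -> Output: (13, 38)

Answer: (13, 38)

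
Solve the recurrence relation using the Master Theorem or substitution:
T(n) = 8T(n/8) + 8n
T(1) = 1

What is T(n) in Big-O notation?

By Master Theorem: a=8, b=8, f(n)=8n. Since log_8(8) = 1 and f(n) = Θ(n^1), Case 2 applies. T(n) = O(n log n).

Answer: O(n log n)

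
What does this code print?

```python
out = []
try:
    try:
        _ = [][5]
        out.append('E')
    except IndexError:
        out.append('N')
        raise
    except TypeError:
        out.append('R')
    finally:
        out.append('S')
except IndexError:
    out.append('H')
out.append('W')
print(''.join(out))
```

Execution trace: 'N' (inner except IndexError) → 'S' (inner finally) → 'H' (outer except IndexError) → 'W' (after the try/except). Output: NSHW

Answer: NSHW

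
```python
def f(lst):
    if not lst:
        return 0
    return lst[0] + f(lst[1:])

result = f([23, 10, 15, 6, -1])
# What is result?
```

23 + 10 + 15 + 6 + (-1) + 0 = 53

Answer: 53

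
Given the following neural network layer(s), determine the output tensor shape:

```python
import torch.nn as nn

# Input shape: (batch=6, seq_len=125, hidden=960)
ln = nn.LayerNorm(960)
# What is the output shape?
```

Input: (6, 125, 960) -> Output: (6, 125, 960)

Answer: (6, 125, 960)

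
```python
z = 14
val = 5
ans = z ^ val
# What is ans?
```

Trace:
`z = 14` → z = 14
`val = 5` → val = 5
`ans = z ^ val` → ans = 11
So ans = 11

Answer: 11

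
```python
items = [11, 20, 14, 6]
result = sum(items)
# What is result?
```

Trace:
`items = [11, 20, 14, 6]` → items = [11, 20, 14, 6]
`result = sum(items)` → result = 51
So result = 51

Answer: 51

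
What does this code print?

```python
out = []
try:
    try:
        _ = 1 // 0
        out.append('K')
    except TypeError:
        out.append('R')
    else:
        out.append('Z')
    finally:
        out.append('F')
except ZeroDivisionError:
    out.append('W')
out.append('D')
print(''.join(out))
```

Execution trace: 'F' (finally) → 'W' (outer except ZeroDivisionError) → 'D' (after the try/except). Output: FWD

Answer: FWD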